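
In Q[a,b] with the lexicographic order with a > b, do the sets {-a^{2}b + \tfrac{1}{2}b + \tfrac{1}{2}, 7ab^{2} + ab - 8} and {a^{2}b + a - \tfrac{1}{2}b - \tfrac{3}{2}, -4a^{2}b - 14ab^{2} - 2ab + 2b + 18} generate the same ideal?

Since reduced Gröbner bases are canonical representatives of ideals under a given ordering, it suffices to compute and compare them.
Buchberger on the first generating set:
f_1 = -a^{2}b + \tfrac{1}{2}b + \tfrac{1}{2}, LT = a^{2}b.
f_2 = 7ab^{2} + ab - 8, LT = ab^{2}.

S(f_1,f_2): lcm = a^{2}b^{2}. S = -\tfrac{1}{7}a^{2}b + \tfrac{8}{7}a - \tfrac{1}{2}b^{2} - \tfrac{1}{2}b.
  reduce S modulo (f_1, f_2):
  remainder \tfrac{8}{7}a - \tfrac{1}{2}b^{2} - \tfrac{4}{7}b - \tfrac{1}{14} ≠ 0; add g_3 = \tfrac{8}{7}a - \tfrac{1}{2}b^{2} - \tfrac{4}{7}b - \tfrac{1}{14} to the basis.

S(f_2,g_3): lcm = ab^{2}. S = \tfrac{1}{7}ab + \tfrac{7}{16}b^{4} + \tfrac{1}{2}b^{3} + \tfrac{1}{16}b^{2} - \tfrac{8}{7}.
  reduce S modulo (f_1, f_2, g_3):
  remainder \tfrac{7}{16}b^{4} + \tfrac{9}{16}b^{3} + \tfrac{15}{112}b^{2} + \tfrac{1}{112}b - \tfrac{8}{7} ≠ 0; add g_4 = \tfrac{7}{16}b^{4} + \tfrac{9}{16}b^{3} + \tfrac{15}{112}b^{2} + \tfrac{1}{112}b - \tfrac{8}{7} to the basis.

The other S-polynomials (S(f_1,g_3), S(f_1,g_4), S(f_2,g_4), S(g_3,g_4)) all reduce to 0 modulo the current basis, so we have a Gröbner basis.
Inter-reduce: drop elements whose leading term is divisible by another's, tail-reduce, and make monic.
Reduced Gröbner basis: {a - \tfrac{7}{16}b^{2} - \tfrac{1}{2}b - \tfrac{1}{16}, b^{4} + \tfrac{9}{7}b^{3} + \tfrac{15}{49}b^{2} + \tfrac{1}{49}b - \tfrac{128}{49}}.

Buchberger on the second generating set:
h_1 = a^{2}b + a - \tfrac{1}{2}b - \tfrac{3}{2}, LT = a^{2}b.
h_2 = -4a^{2}b - 14ab^{2} - 2ab + 2b + 18, LT = a^{2}b.

S(h_1,h_2): lcm = a^{2}b. S = -\tfrac{7}{2}ab^{2} - \tfrac{1}{2}ab + a + 3.
  reduce S modulo (h_1, h_2):
  remainder -\tfrac{7}{2}ab^{2} - \tfrac{1}{2}ab + a + 3 ≠ 0; add k_3 = -\tfrac{7}{2}ab^{2} - \tfrac{1}{2}ab + a + 3 to the basis.

S(h_1,k_3): lcm = a^{2}b^{2}. S = -\tfrac{1}{7}a^{2}b + \tfrac{2}{7}a^{2} + ab + \tfrac{6}{7}a - \tfrac{1}{2}b^{2} - \tfrac{3}{2}b.
  reduce S modulo (h_1, h_2, k_3):
  remainder \tfrac{2}{7}a^{2} + ab + a - \tfrac{1}{2}b^{2} - \tfrac{11}{7}b - \tfrac{3}{14} ≠ 0; add k_4 = \tfrac{2}{7}a^{2} + ab + a - \tfrac{1}{2}b^{2} - \tfrac{11}{7}b - \tfrac{3}{14} to the basis.

S(h_1,k_4): lcm = a^{2}b. S = -\tfrac{7}{2}ab^{2} - \tfrac{7}{2}ab + a + \tfrac{7}{4}b^{3} + \tfrac{11}{2}b^{2} + \tfrac{1}{4}b - \tfrac{3}{2}.
  reduce S modulo (h_1, h_2, k_3, k_4):
  remainder -3ab + \tfrac{7}{4}b^{3} + \tfrac{11}{2}b^{2} + \tfrac{1}{4}b - \tfrac{9}{2} ≠ 0; add k_5 = -3ab + \tfrac{7}{4}b^{3} + \tfrac{11}{2}b^{2} + \tfrac{1}{4}b - \tfrac{9}{2} to the basis.

S(k_3,k_4): lcm = a^{2}b^{2}. S = \tfrac{1}{7}a^{2}b - \tfrac{2}{7}a^{2} - \tfrac{7}{2}ab^{3} - \tfrac{7}{2}ab^{2} - \tfrac{6}{7}a + \tfrac{7}{4}b^{4} + \tfrac{11}{2}b^{3} + \tfrac{3}{4}b^{2}.
  reduce S modulo (h_1, h_2, k_3, k_4, k_5):
  remainder -\tfrac{6}{7}a + \tfrac{7}{4}b^{4} + \tfrac{23}{4}b^{3} + \tfrac{29}{28}b^{2} - \tfrac{125}{28}b - \tfrac{45}{14} ≠ 0; add k_6 = -\tfrac{6}{7}a + \tfrac{7}{4}b^{4} + \tfrac{23}{4}b^{3} + \tfrac{29}{28}b^{2} - \tfrac{125}{28}b - \tfrac{45}{14} to the basis.

S(k_3,k_6): lcm = ab^{2}. S = \tfrac{1}{7}ab - \tfrac{2}{7}a + \tfrac{49}{24}b^{6} + \tfrac{161}{24}b^{5} + \tfrac{29}{24}b^{4} - \tfrac{125}{24}b^{3} - \tfrac{15}{4}b^{2} - \tfrac{6}{7}.
  reduce S modulo (h_1, h_2, k_3, k_4, k_5, k_6):
  remainder \tfrac{49}{24}b^{6} + \tfrac{161}{24}b^{5} + \tfrac{5}{8}b^{4} - \tfrac{169}{24}b^{3} - \tfrac{23}{6}b^{2} + \tfrac{3}{2}b ≠ 0; add k_7 = \tfrac{49}{24}b^{6} + \tfrac{161}{24}b^{5} + \tfrac{5}{8}b^{4} - \tfrac{169}{24}b^{3} - \tfrac{23}{6}b^{2} + \tfrac{3}{2}b to the basis.

S(k_5,k_6): lcm = ab. S = \tfrac{49}{24}b^{5} + \tfrac{161}{24}b^{4} + \tfrac{5}{8}b^{3} - \tfrac{169}{24}b^{2} - \tfrac{23}{6}b + \tfrac{3}{2}.
  reduce S modulo (h_1, h_2, k_3, k_4, k_5, k_6, k_7):
  remainder \tfrac{49}{24}b^{5} + \tfrac{161}{24}b^{4} + \tfrac{5}{8}b^{3} - \tfrac{169}{24}b^{2} - \tfrac{23}{6}b + \tfrac{3}{2} ≠ 0; add k_8 = \tfrac{49}{24}b^{5} + \tfrac{161}{24}b^{4} + \tfrac{5}{8}b^{3} - \tfrac{169}{24}b^{2} - \tfrac{23}{6}b + \tfrac{3}{2} to the basis.

The other S-polynomials (S(h_2,k_3), S(h_2,k_4), S(h_1,k_5), S(h_2,k_5), S(k_3,k_5), S(k_4,k_5), S(h_1,k_6), S(h_2,k_6), S(k_4,k_6), S(h_1,k_7), S(h_2,k_7), S(k_3,k_7), S(k_4,k_7), S(k_5,k_7), S(k_6,k_7), S(h_1,k_8), S(h_2,k_8), S(k_3,k_8), S(k_4,k_8), S(k_5,k_8), S(k_6,k_8), S(k_7,k_8)) all reduce to 0 modulo the current basis, so we have a Gröbner basis.
Inter-reduce: drop elements whose leading term is divisible by another's, tail-reduce, and make monic.
Reduced Gröbner basis: {a - \tfrac{49}{24}b^{4} - \tfrac{161}{24}b^{3} - \tfrac{29}{24}b^{2} + \tfrac{125}{24}b + \tfrac{15}{4}, b^{5} + \tfrac{23}{7}b^{4} + \tfrac{15}{49}b^{3} - \tfrac{169}{49}b^{2} - \tfrac{92}{49}b + \tfrac{36}{49}}.

These differ, so the ideals are not equal.

No, the ideals differ.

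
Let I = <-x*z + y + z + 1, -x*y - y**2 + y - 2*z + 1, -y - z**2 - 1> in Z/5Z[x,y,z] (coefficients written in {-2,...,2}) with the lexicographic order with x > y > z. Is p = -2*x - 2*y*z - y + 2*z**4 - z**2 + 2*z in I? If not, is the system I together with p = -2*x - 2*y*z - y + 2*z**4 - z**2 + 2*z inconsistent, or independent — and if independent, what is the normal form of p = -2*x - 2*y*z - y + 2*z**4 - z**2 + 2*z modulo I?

Adjoining -2*x - 2*y*z - y + 2*z**4 - z**2 + 2*z makes the ideal the whole ring: the system is inconsistent.

First compute the reduced Gröbner basis of I by Buchberger's algorithm.
f_1 = -x*z + y + z + 1, LT = x*z.
f_2 = -x*y - y**2 + y - 2*z + 1, LT = x*y.
f_3 = -y - z**2 - 1, LT = y.

S(f_1,f_2): lcm = x*y*z. S = -y**2*z - y**2 - y - 2*z**2 + z.
  leading term y**2*z: subtract (y*z)·f_3 from -y**2*z - y**2 - y - 2*z**2 + z → -y**2 + y*z**3 + y*z - y - 2*z**2 + z
  leading term y**2: subtract (y)·f_3 from -y**2 + y*z**3 + y*z - y - 2*z**2 + z → y*z**3 + y*z**2 + y*z - 2*z**2 + z
  leading term y*z**3: subtract (-z**3)·f_3 from y*z**3 + y*z**2 + y*z - 2*z**2 + z → y*z**2 + y*z - z**5 - z**3 - 2*z**2 + z
  leading term y*z**2: subtract (-z**2)·f_3 from y*z**2 + y*z - z**5 - z**3 - 2*z**2 + z → y*z - z**5 - z**4 - z**3 + 2*z**2 + z
  leading term y*z: subtract (-z)·f_3 from y*z - z**5 - z**4 - z**3 + 2*z**2 + z → -z**5 - z**4 - 2*z**3 + 2*z**2
  leading term z**5: no divisor's leading term divides it; move -z**5 to the remainder.
  leading term z**4: no divisor's leading term divides it; move -z**4 to the remainder.
  leading term z**3: no divisor's leading term divides it; move -2*z**3 to the remainder.
  leading term z**2: no divisor's leading term divides it; move 2*z**2 to the remainder.
  remainder -z**5 - z**4 - 2*z**3 + 2*z**2 ≠ 0; add h_4 = -z**5 - z**4 - 2*z**3 + 2*z**2 to the basis.

S(f_2,f_3): lcm = x*y. S = -x*z**2 - x + y**2 - y + 2*z - 1.
  leading term x*z**2: subtract (z)·f_1 from -x*z**2 - x + y**2 - y + 2*z - 1 → -x + y**2 - y*z - y - z**2 + z - 1
  leading term x: no divisor's leading term divides it; move -x to the remainder.
  leading term y**2: subtract (-y)·f_3 from y**2 - y*z - y - z**2 + z - 1 → -y*z**2 - y*z - 2*y - z**2 + z - 1
  leading term y*z**2: subtract (z**2)·f_3 from -y*z**2 - y*z - 2*y - z**2 + z - 1 → -y*z - 2*y + z**4 + z - 1
  leading term y*z: subtract (z)·f_3 from -y*z - 2*y + z**4 + z - 1 → -2*y + z**4 + z**3 + 2*z - 1
  leading term y: subtract (2)·f_3 from -2*y + z**4 + z**3 + 2*z - 1 → z**4 + z**3 + 2*z**2 + 2*z + 1
  leading term z**4: no divisor's leading term divides it; move z**4 to the remainder.
  leading term z**3: no divisor's leading term divides it; move z**3 to the remainder.
  leading term z**2: no divisor's leading term divides it; move 2*z**2 to the remainder.
  leading term z: no divisor's leading term divides it; move 2*z to the remainder.
  leading term 1: no divisor's leading term divides it; move 1 to the remainder.
  remainder -x + z**4 + z**3 + 2*z**2 + 2*z + 1 ≠ 0; add h_5 = -x + z**4 + z**3 + 2*z**2 + 2*z + 1 to the basis.

The other S-polynomials (S(f_1,f_3), S(f_1,h_4), S(f_2,h_4), S(f_3,h_4), S(f_1,h_5), S(f_2,h_5), S(f_3,h_5), S(h_4,h_5)) all reduce to 0 modulo the current basis, so we have a Gröbner basis.
Inter-reduce: drop elements whose leading term is divisible by another's, tail-reduce, and make monic.
Reduced Gröbner basis: {x - z**4 - z**3 - 2*z**2 - 2*z - 1, y + z**2 + 1, z**5 + z**4 + 2*z**3 - 2*z**2}.
Label its elements g_1 = x - z**4 - z**3 - 2*z**2 - 2*z - 1, g_2 = y + z**2 + 1, g_3 = z**5 + z**4 + 2*z**3 - 2*z**2.

Reduce p = -2*x - 2*y*z - y + 2*z**4 - z**2 + 2*z modulo G:
  leading term x: subtract (-2)·g_1 from -2*x - 2*y*z - y + 2*z**4 - z**2 + 2*z → -2*y*z - y - 2*z**3 - 2*z - 2
  leading term y*z: subtract (-2*z)·g_2 from -2*y*z - y - 2*z**3 - 2*z - 2 → -y - 2
  leading term y: subtract (-1)·g_2 from -y - 2 → z**2 - 1
  leading term z**2: no divisor's leading term divides it; move z**2 to the remainder.
  leading term 1: no divisor's leading term divides it; move -1 to the remainder.
  normal form = z**2 - 1.
The normal form is nonzero, so p ∉ I. Since p minus its normal form lies in I, I + (p) = I + (r) where r = z**2 - 1; decide whether this ideal is the whole ring.
Run Buchberger on G together with r (pairs among the g_i already reduce to 0 since G is a Gröbner basis):
g_1 = x - z**4 - z**3 - 2*z**2 - 2*z - 1, LT = x.
g_2 = y + z**2 + 1, LT = y.
g_3 = z**5 + z**4 + 2*z**3 - 2*z**2, LT = z**5.
r = z**2 - 1, LT = z**2.

S(g_3,r): lcm = z**5. S = z**4 - 2*z**3 - 2*z**2.
  leading term z**4: subtract (z**2)·r from z**4 - 2*z**3 - 2*z**2 → -2*z**3 - z**2
  leading term z**3: subtract (-2*z)·r from -2*z**3 - z**2 → -z**2 - 2*z
  leading term z**2: subtract (-1)·r from -z**2 - 2*z → -2*z - 1
  leading term z: no divisor's leading term divides it; move -2*z to the remainder.
  leading term 1: no divisor's leading term divides it; move -1 to the remainder.
  remainder -2*z - 1 ≠ 0; add m_5 = -2*z - 1 to the basis.

S(r,m_5): lcm = z**2. S = 2*z - 1.
  leading term z: subtract (-1)·m_5 from 2*z - 1 → -2
  leading term 1: no divisor's leading term divides it; move -2 to the remainder.
  remainder -2 ≠ 0; add m_6 = -2 to the basis.

The other S-polynomials (S(g_1,g_2), S(g_1,g_3), S(g_1,r), S(g_2,g_3), S(g_2,r), S(g_1,m_5), S(g_2,m_5), S(g_3,m_5), S(g_1,m_6), S(g_2,m_6), S(g_3,m_6), S(r,m_6), S(m_5,m_6)) all reduce to 0 modulo the current basis, so we have a Gröbner basis.
Inter-reduce: drop elements whose leading term is divisible by another's, tail-reduce, and make monic.
Reduced Gröbner basis: {1}.
The reduced Gröbner basis of I + (p) is {1}: the ideal is the whole ring, so the enlarged system has no common solution — adjoining p is inconsistent.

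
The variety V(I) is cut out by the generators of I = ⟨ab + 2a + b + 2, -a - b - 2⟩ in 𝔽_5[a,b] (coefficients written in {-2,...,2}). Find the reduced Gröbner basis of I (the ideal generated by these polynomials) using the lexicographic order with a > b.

G = {a + b + 2, b² - 2b + 2}

f_1 = ab + 2a + b + 2, LT = ab.
f_2 = -a - b - 2, LT = a.

S(f_1,f_2): lcm = ab. S = 2a - b² - b + 2.
  leading term a: subtract (-2)·f_2 from 2a - b² - b + 2 → -b² + 2b - 2
  leading term b²: no divisor's leading term divides it; move -b² to the remainder.
  leading term b: no divisor's leading term divides it; move 2b to the remainder.
  leading term 1: no divisor's leading term divides it; move -2 to the remainder.
  remainder -b² + 2b - 2 ≠ 0; add g_3 = -b² + 2b - 2 to the basis.

The other S-polynomials (S(f_1,g_3), S(f_2,g_3)) all reduce to 0 modulo the current basis, so we have a Gröbner basis.
Inter-reduce: drop elements whose leading term is divisible by another's, tail-reduce, and make monic.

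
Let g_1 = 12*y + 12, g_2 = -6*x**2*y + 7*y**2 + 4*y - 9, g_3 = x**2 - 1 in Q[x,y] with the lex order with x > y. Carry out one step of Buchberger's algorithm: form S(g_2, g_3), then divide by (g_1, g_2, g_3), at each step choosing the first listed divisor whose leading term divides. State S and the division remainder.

lcm(LM(g_2), LM(g_3)) = x**2*y.
S = (lcm/LT(g_2))·g_2 − (lcm/LT(g_3))·g_3 = -7/6*y**2 + 1/3*y + 3/2.
Reduce S modulo (g_1, g_2, g_3) in that order:
  leading term y**2: subtract (-7/72*y)·g_1 from -7/6*y**2 + 1/3*y + 3/2 → 3/2*y + 3/2
  leading term y: subtract (1/8)·g_1 from 3/2*y + 3/2 → 0
The remainder is 0, so this S-polynomial contributes no new basis element.

S(g_2, g_3) = -7/6*y**2 + 1/3*y + 3/2; remainder on division = 0.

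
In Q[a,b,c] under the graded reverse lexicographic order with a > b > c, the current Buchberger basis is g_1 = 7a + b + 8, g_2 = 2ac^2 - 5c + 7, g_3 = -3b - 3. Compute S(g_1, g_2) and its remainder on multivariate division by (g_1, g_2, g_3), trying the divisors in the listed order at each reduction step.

lcm(LM(g_1), LM(g_2)) = ac^2.
S = (lcm/LT(g_1))·g_1 − (lcm/LT(g_2))·g_2 = 1/7bc^2 + 8/7c^2 + 5/2c - 7/2.
Reduce S modulo (g_1, g_2, g_3) in that order:
  leading term bc^2: subtract (-1/21c^2)·g_3 from 1/7bc^2 + 8/7c^2 + 5/2c - 7/2 → c^2 + 5/2c - 7/2
  leading term c^2: no divisor's leading term divides it; move c^2 to the remainder.
  leading term c: no divisor's leading term divides it; move 5/2c to the remainder.
  leading term 1: no divisor's leading term divides it; move -7/2 to the remainder.
The remainder c^2 + 5/2c - 7/2 is nonzero, so it would be added as the next basis element.

S(g_1, g_2) = 1/7bc^2 + 8/7c^2 + 5/2c - 7/2; remainder on division = c^2 + 5/2c - 7/2.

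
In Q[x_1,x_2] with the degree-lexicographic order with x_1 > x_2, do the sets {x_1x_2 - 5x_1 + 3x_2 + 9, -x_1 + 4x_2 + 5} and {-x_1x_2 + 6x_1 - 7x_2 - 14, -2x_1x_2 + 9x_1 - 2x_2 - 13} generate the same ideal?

Yes, the ideals are equal.

Since reduced Gröbner bases are canonical representatives of ideals under a given ordering, it suffices to compute and compare them.
Buchberger on the first generating set:
f_1 = x_1x_2 - 5x_1 + 3x_2 + 9, LT = x_1x_2.
f_2 = -x_1 + 4x_2 + 5, LT = x_1.

S(f_1,f_2): lcm = x_1x_2. S = 4x_2^2 - 5x_1 + 8x_2 + 9.
  leading term x_2^2: no divisor's leading term divides it; move 4x_2^2 to the remainder.
  leading term x_1: subtract (5)·f_2 from -5x_1 + 8x_2 + 9 → -12x_2 - 16
  leading term x_2: no divisor's leading term divides it; move -12x_2 to the remainder.
  leading term 1: no divisor's leading term divides it; move -16 to the remainder.
  remainder 4x_2^2 - 12x_2 - 16 ≠ 0; add g_3 = 4x_2^2 - 12x_2 - 16 to the basis.

The other S-polynomials (S(f_1,g_3), S(f_2,g_3)) all reduce to 0 modulo the current basis, so we have a Gröbner basis.
Inter-reduce: drop elements whose leading term is divisible by another's, tail-reduce, and make monic.
Reduced Gröbner basis: {x_2^2 - 3x_2 - 4, x_1 - 4x_2 - 5}.

Buchberger on the second generating set:
h_1 = -x_1x_2 + 6x_1 - 7x_2 - 14, LT = x_1x_2.
h_2 = -2x_1x_2 + 9x_1 - 2x_2 - 13, LT = x_1x_2.

S(h_1,h_2): lcm = x_1x_2. S = -3/2x_1 + 6x_2 + 15/2.
  leading term x_1: no divisor's leading term divides it; move -3/2x_1 to the remainder.
  leading term x_2: no divisor's leading term divides it; move 6x_2 to the remainder.
  leading term 1: no divisor's leading term divides it; move 15/2 to the remainder.
  remainder -3/2x_1 + 6x_2 + 15/2 ≠ 0; add k_3 = -3/2x_1 + 6x_2 + 15/2 to the basis.

S(h_1,k_3): lcm = x_1x_2. S = 4x_2^2 - 6x_1 + 12x_2 + 14.
  leading term x_2^2: no divisor's leading term divides it; move 4x_2^2 to the remainder.
  leading term x_1: subtract (4)·k_3 from -6x_1 + 12x_2 + 14 → -12x_2 - 16
  leading term x_2: no divisor's leading term divides it; move -12x_2 to the remainder.
  leading term 1: no divisor's leading term divides it; move -16 to the remainder.
  remainder 4x_2^2 - 12x_2 - 16 ≠ 0; add k_4 = 4x_2^2 - 12x_2 - 16 to the basis.

The other S-polynomials (S(h_2,k_3), S(h_1,k_4), S(h_2,k_4), S(k_3,k_4)) all reduce to 0 modulo the current basis, so we have a Gröbner basis.
Inter-reduce: drop elements whose leading term is divisible by another's, tail-reduce, and make monic.
Reduced Gröbner basis: {x_2^2 - 3x_2 - 4, x_1 - 4x_2 - 5}.

These coincide, so the ideals are equal.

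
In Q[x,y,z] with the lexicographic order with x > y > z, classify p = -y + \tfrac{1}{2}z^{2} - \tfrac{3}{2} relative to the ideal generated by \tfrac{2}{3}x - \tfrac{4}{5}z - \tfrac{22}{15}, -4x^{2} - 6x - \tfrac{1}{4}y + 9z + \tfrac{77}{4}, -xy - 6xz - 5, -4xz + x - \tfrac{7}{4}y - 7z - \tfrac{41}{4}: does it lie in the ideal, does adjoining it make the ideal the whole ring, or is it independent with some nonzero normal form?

First compute the reduced Gröbner basis of I by Buchberger's algorithm.
f_1 = \tfrac{2}{3}x - \tfrac{4}{5}z - \tfrac{22}{15}, LT = x.
f_2 = -4x^{2} - 6x - \tfrac{1}{4}y + 9z + \tfrac{77}{4}, LT = x^{2}.
f_3 = -xy - 6xz - 5, LT = xy.
f_4 = -4xz + x - \tfrac{7}{4}y - 7z - \tfrac{41}{4}, LT = xz.

S(f_1,f_2): lcm = x^{2}. S = -\tfrac{6}{5}xz - \tfrac{37}{10}x - \tfrac{1}{16}y + \tfrac{9}{4}z + \tfrac{77}{16}.
  reduce S modulo (f_1, f_2, f_3, f_4):
  remainder -\tfrac{1}{16}y - \tfrac{36}{25}z^{2} - \tfrac{483}{100}z - \tfrac{1331}{400} ≠ 0; add h_5 = -\tfrac{1}{16}y - \tfrac{36}{25}z^{2} - \tfrac{483}{100}z - \tfrac{1331}{400} to the basis.

S(f_1,f_3): lcm = xy. S = -6xz - \tfrac{6}{5}yz - \tfrac{11}{5}y - 5.
  reduce S modulo (f_1, f_2, f_3, f_4, h_5):
  remainder \tfrac{3456}{125}z^{3} + \tfrac{17028}{125}z^{2} + \tfrac{27588}{125}z + \tfrac{14016}{125} ≠ 0; add h_6 = \tfrac{3456}{125}z^{3} + \tfrac{17028}{125}z^{2} + \tfrac{27588}{125}z + \tfrac{14016}{125} to the basis.

S(f_1,f_4): lcm = xz. S = \tfrac{1}{4}x - \tfrac{7}{16}y - \tfrac{6}{5}z^{2} - \tfrac{79}{20}z - \tfrac{41}{16}.
  reduce S modulo (f_1, f_2, f_3, f_4, h_5, h_6):
  remainder \tfrac{222}{25}z^{2} + \tfrac{754}{25}z + \tfrac{532}{25} ≠ 0; add h_7 = \tfrac{222}{25}z^{2} + \tfrac{754}{25}z + \tfrac{532}{25} to the basis.

S(f_2,f_4): lcm = x^{2}z. S = \tfrac{1}{4}x^{2} - \tfrac{7}{16}xy - \tfrac{1}{4}xz - \tfrac{41}{16}x + \tfrac{1}{16}yz - \tfrac{9}{4}z^{2} - \tfrac{77}{16}z.
  reduce S modulo (f_1, f_2, f_3, f_4, h_5, h_6, h_7):
  remainder -\tfrac{611}{148}z - \tfrac{611}{148} ≠ 0; add h_8 = -\tfrac{611}{148}z - \tfrac{611}{148} to the basis.

The other S-polynomials (S(f_2,f_3), S(f_3,f_4), S(f_1,h_5), S(f_2,h_5), S(f_3,h_5), S(f_4,h_5), S(f_1,h_6), S(f_2,h_6), S(f_3,h_6), S(f_4,h_6), S(h_5,h_6), S(f_1,h_7), S(f_2,h_7), S(f_3,h_7), S(f_4,h_7), S(h_5,h_7), S(h_6,h_7), S(f_1,h_8), S(f_2,h_8), S(f_3,h_8), S(f_4,h_8), S(h_5,h_8), S(h_6,h_8), S(h_7,h_8)) all reduce to 0 modulo the current basis, so we have a Gröbner basis.
Inter-reduce: drop elements whose leading term is divisible by another's, tail-reduce, and make monic.
Reduced Gröbner basis: {x - 1, y - 1, z + 1}.
Label its elements g_1 = x - 1, g_2 = y - 1, g_3 = z + 1.

Reduce p = -y + \tfrac{1}{2}z^{2} - \tfrac{3}{2} modulo G:
  leading term y: subtract (-1)·g_2 from -y + \tfrac{1}{2}z^{2} - \tfrac{3}{2} → \tfrac{1}{2}z^{2} - \tfrac{5}{2}
  leading term z^{2}: subtract (\tfrac{1}{2}z)·g_3 from \tfrac{1}{2}z^{2} - \tfrac{5}{2} → -\tfrac{1}{2}z - \tfrac{5}{2}
  leading term z: subtract (-\tfrac{1}{2})·g_3 from -\tfrac{1}{2}z - \tfrac{5}{2} → -2
  leading term 1: no divisor's leading term divides it; move -2 to the remainder.
  normal form = -2.
The normal form is nonzero, so p ∉ I. Since p minus its normal form lies in I, I + (p) = I + (r) where r = -2; decide whether this ideal is the whole ring.
Here r = -2 is a nonzero constant, hence a unit: 1 ∈ I + (p), the Gröbner basis of I + (p) is {1}, and the enlarged system has no common solution — adjoining p is inconsistent.

Adjoining -y + \tfrac{1}{2}z^{2} - \tfrac{3}{2} makes the ideal the whole ring: the system is inconsistent.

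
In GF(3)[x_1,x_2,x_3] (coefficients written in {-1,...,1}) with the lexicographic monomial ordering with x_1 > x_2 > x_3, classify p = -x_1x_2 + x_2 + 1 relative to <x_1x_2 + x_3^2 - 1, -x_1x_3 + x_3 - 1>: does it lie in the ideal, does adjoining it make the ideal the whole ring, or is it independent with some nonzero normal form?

-x_1x_2 + x_2 + 1 is independent of I; its normal form modulo I is x_2 + x_3^2.

First compute the reduced Gröbner basis of I by Buchberger's algorithm.
f_1 = x_1x_2 + x_3^2 - 1, LT = x_1x_2.
f_2 = -x_1x_3 + x_3 - 1, LT = x_1x_3.

S(f_1,f_2): lcm = x_1x_2x_3. S = x_2x_3 - x_2 + x_3^3 - x_3.
  leading term x_2x_3: no divisor's leading term divides it; move x_2x_3 to the remainder.
  leading term x_2: no divisor's leading term divides it; move -x_2 to the remainder.
  leading term x_3^3: no divisor's leading term divides it; move x_3^3 to the remainder.
  leading term x_3: no divisor's leading term divides it; move -x_3 to the remainder.
  remainder x_2x_3 - x_2 + x_3^3 - x_3 ≠ 0; add h_3 = x_2x_3 - x_2 + x_3^3 - x_3 to the basis.

S(f_1,h_3): lcm = x_1x_2x_3. S = x_1x_2 - x_1x_3^3 + x_1x_3 + x_3^3 - x_3.
  leading term x_1x_2: subtract (1)·f_1 from x_1x_2 - x_1x_3^3 + x_1x_3 + x_3^3 - x_3 → -x_1x_3^3 + x_1x_3 + x_3^3 - x_3^2 - x_3 + 1
  leading term x_1x_3^3: subtract (x_3^2)·f_2 from -x_1x_3^3 + x_1x_3 + x_3^3 - x_3^2 - x_3 + 1 → x_1x_3 - x_3 + 1
  leading term x_1x_3: subtract (-1)·f_2 from x_1x_3 - x_3 + 1 → 0
  remainder 0.

S(f_2,h_3): lcm = x_1x_2x_3. S = x_1x_2 - x_1x_3^3 + x_1x_3 - x_2x_3 + x_2.
  leading term x_1x_2: subtract (1)·f_1 from x_1x_2 - x_1x_3^3 + x_1x_3 - x_2x_3 + x_2 → -x_1x_3^3 + x_1x_3 - x_2x_3 + x_2 - x_3^2 + 1
  leading term x_1x_3^3: subtract (x_3^2)·f_2 from -x_1x_3^3 + x_1x_3 - x_2x_3 + x_2 - x_3^2 + 1 → x_1x_3 - x_2x_3 + x_2 - x_3^3 + 1
  leading term x_1x_3: subtract (-1)·f_2 from x_1x_3 - x_2x_3 + x_2 - x_3^3 + 1 → -x_2x_3 + x_2 - x_3^3 + x_3
  leading term x_2x_3: subtract (-1)·h_3 from -x_2x_3 + x_2 - x_3^3 + x_3 → 0
  remainder 0.

Every S-polynomial of the final basis reduces to 0, so we have a Gröbner basis.
Inter-reduce: drop elements whose leading term is divisible by another's, tail-reduce, and make monic.
Reduced Gröbner basis: {x_1x_2 + x_3^2 - 1, x_1x_3 - x_3 + 1, x_2x_3 - x_2 + x_3^3 - x_3}.
Label its elements g_1 = x_1x_2 + x_3^2 - 1, g_2 = x_1x_3 - x_3 + 1, g_3 = x_2x_3 - x_2 + x_3^3 - x_3.

Reduce p = -x_1x_2 + x_2 + 1 modulo G:
  leading term x_1x_2: subtract (-1)·g_1 from -x_1x_2 + x_2 + 1 → x_2 + x_3^2
  leading term x_2: no divisor's leading term divides it; move x_2 to the remainder.
  leading term x_3^2: no divisor's leading term divides it; move x_3^2 to the remainder.
  normal form = x_2 + x_3^2.
The normal form is nonzero, so p ∉ I. Since p minus its normal form lies in I, I + (p) = I + (r) where r = x_2 + x_3^2; decide whether this ideal is the whole ring.
Run Buchberger on G together with r (pairs among the g_i already reduce to 0 since G is a Gröbner basis):
g_1 = x_1x_2 + x_3^2 - 1, LT = x_1x_2.
g_2 = x_1x_3 - x_3 + 1, LT = x_1x_3.
g_3 = x_2x_3 - x_2 + x_3^3 - x_3, LT = x_2x_3.
r = x_2 + x_3^2, LT = x_2.

S(g_1,g_2): lcm = x_1x_2x_3. S = x_2x_3 - x_2 + x_3^3 - x_3.
  leading term x_2x_3: subtract (1)·g_3 from x_2x_3 - x_2 + x_3^3 - x_3 → 0
  remainder 0.

S(g_1,g_3): lcm = x_1x_2x_3. S = x_1x_2 - x_1x_3^3 + x_1x_3 + x_3^3 - x_3.
  leading term x_1x_2: subtract (1)·g_1 from x_1x_2 - x_1x_3^3 + x_1x_3 + x_3^3 - x_3 → -x_1x_3^3 + x_1x_3 + x_3^3 - x_3^2 - x_3 + 1
  leading term x_1x_3^3: subtract (-x_3^2)·g_2 from -x_1x_3^3 + x_1x_3 + x_3^3 - x_3^2 - x_3 + 1 → x_1x_3 - x_3 + 1
  leading term x_1x_3: subtract (1)·g_2 from x_1x_3 - x_3 + 1 → 0
  remainder 0.

S(g_1,r): lcm = x_1x_2. S = -x_1x_3^2 + x_3^2 - 1.
  leading term x_1x_3^2: subtract (-x_3)·g_2 from -x_1x_3^2 + x_3^2 - 1 → x_3 - 1
  leading term x_3: no divisor's leading term divides it; move x_3 to the remainder.
  leading term 1: no divisor's leading term divides it; move -1 to the remainder.
  remainder x_3 - 1 ≠ 0; add m_5 = x_3 - 1 to the basis.

S(g_2,g_3): lcm = x_1x_2x_3. S = x_1x_2 - x_1x_3^3 + x_1x_3 - x_2x_3 + x_2.
  leading term x_1x_2: subtract (1)·g_1 from x_1x_2 - x_1x_3^3 + x_1x_3 - x_2x_3 + x_2 → -x_1x_3^3 + x_1x_3 - x_2x_3 + x_2 - x_3^2 + 1
  leading term x_1x_3^3: subtract (-x_3^2)·g_2 from -x_1x_3^3 + x_1x_3 - x_2x_3 + x_2 - x_3^2 + 1 → x_1x_3 - x_2x_3 + x_2 - x_3^3 + 1
  leading term x_1x_3: subtract (1)·g_2 from x_1x_3 - x_2x_3 + x_2 - x_3^3 + 1 → -x_2x_3 + x_2 - x_3^3 + x_3
  leading term x_2x_3: subtract (-1)·g_3 from -x_2x_3 + x_2 - x_3^3 + x_3 → 0
  remainder 0.

S(g_2,r): leading monomials are coprime, so the S-polynomial reduces to 0 (Buchberger's first criterion).
S(g_3,r): lcm = x_2x_3. S = -x_2 - x_3.
  leading term x_2: subtract (-1)·r from -x_2 - x_3 → x_3^2 - x_3
  leading term x_3^2: subtract (x_3)·m_5 from x_3^2 - x_3 → 0
  remainder 0.

S(g_1,m_5): leading monomials are coprime, so the S-polynomial reduces to 0 (Buchberger's first criterion).
S(g_2,m_5): lcm = x_1x_3. S = x_1 - x_3 + 1.
  leading term x_1: no divisor's leading term divides it; move x_1 to the remainder.
  leading term x_3: subtract (-1)·m_5 from -x_3 + 1 → 0
  remainder x_1 ≠ 0; add m_6 = x_1 to the basis.

S(g_3,m_5): lcm = x_2x_3. S = x_3^3 - x_3.
  leading term x_3^3: subtract (x_3^2)·m_5 from x_3^3 - x_3 → x_3^2 - x_3
  leading term x_3^2: subtract (x_3)·m_5 from x_3^2 - x_3 → 0
  remainder 0.

S(r,m_5): leading monomials are coprime, so the S-polynomial reduces to 0 (Buchberger's first criterion).
S(g_1,m_6): lcm = x_1x_2. S = x_3^2 - 1.
  leading term x_3^2: subtract (x_3)·m_5 from x_3^2 - 1 → x_3 - 1
  leading term x_3: subtract (1)·m_5 from x_3 - 1 → 0
  remainder 0.

S(g_2,m_6): lcm = x_1x_3. S = -x_3 + 1.
  leading term x_3: subtract (-1)·m_5 from -x_3 + 1 → 0
  remainder 0.

S(g_3,m_6): leading monomials are coprime, so the S-polynomial reduces to 0 (Buchberger's first criterion).
S(r,m_6): leading monomials are coprime, so the S-polynomial reduces to 0 (Buchberger's first criterion).
S(m_5,m_6): leading monomials are coprime, so the S-polynomial reduces to 0 (Buchberger's first criterion).
Every S-polynomial of the final basis reduces to 0, so we have a Gröbner basis.
Inter-reduce: drop elements whose leading term is divisible by another's, tail-reduce, and make monic.
Reduced Gröbner basis: {x_1, x_2 + 1, x_3 - 1}.
The reduced Gröbner basis of I + (p) is {x_1, x_2 + 1, x_3 - 1} ≠ {1}, a proper ideal, so the enlarged system stays consistent: p is independent of I, with normal form x_2 + x_3^2.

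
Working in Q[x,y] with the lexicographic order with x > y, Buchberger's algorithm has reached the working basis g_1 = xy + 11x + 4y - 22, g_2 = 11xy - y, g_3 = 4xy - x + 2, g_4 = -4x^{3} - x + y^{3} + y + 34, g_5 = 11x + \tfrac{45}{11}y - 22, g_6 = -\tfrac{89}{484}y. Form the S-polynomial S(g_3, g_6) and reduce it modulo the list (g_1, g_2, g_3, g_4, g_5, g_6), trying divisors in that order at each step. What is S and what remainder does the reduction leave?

S(g_3, g_6) = -\tfrac{1}{4}x + \tfrac{1}{2}; remainder on division = 0.

lcm(LM(g_3), LM(g_6)) = xy.
S = (lcm/LT(g_3))·g_3 − (lcm/LT(g_6))·g_6 = -\tfrac{1}{4}x + \tfrac{1}{2}.
Reduce S modulo (g_1, g_2, g_3, g_4, g_5, g_6) in that order:
  leading term x: subtract (-\tfrac{1}{44})·g_5 from -\tfrac{1}{4}x + \tfrac{1}{2} → \tfrac{45}{484}y
  leading term y: subtract (-\tfrac{45}{89})·g_6 from \tfrac{45}{484}y → 0
The remainder is 0, so this S-polynomial contributes no new basis element.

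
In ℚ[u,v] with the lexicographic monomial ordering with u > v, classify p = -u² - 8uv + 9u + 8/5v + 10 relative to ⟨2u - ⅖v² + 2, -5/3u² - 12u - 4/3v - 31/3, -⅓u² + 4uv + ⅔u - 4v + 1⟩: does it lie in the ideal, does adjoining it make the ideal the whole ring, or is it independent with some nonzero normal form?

First compute the reduced Gröbner basis of I by Buchberger's algorithm.
f_1 = 2u - ⅖v² + 2, LT = u.
f_2 = -5/3u² - 12u - 4/3v - 31/3, LT = u².
f_3 = -⅓u² + 4uv + ⅔u - 4v + 1, LT = u².

S(f_1,f_2): lcm = u². S = -⅕uv² - 31/5u - ⅘v - 31/5.
  leading term uv²: subtract (-1/10v²)·f_1 from -⅕uv² - 31/5u - ⅘v - 31/5 → -31/5u - 1/25v⁴ + ⅕v² - ⅘v - 31/5
  leading term u: subtract (-31/10)·f_1 from -31/5u - 1/25v⁴ + ⅕v² - ⅘v - 31/5 → -1/25v⁴ - 26/25v² - ⅘v
  leading term v⁴: no divisor's leading term divides it; move -1/25v⁴ to the remainder.
  leading term v²: no divisor's leading term divides it; move -26/25v² to the remainder.
  leading term v: no divisor's leading term divides it; move -⅘v to the remainder.
  remainder -1/25v⁴ - 26/25v² - ⅘v ≠ 0; add h_4 = -1/25v⁴ - 26/25v² - ⅘v to the basis.

S(f_1,f_3): lcm = u². S = -⅕uv² + 12uv + 3u - 12v + 3.
  leading term uv²: subtract (-1/10v²)·f_1 from -⅕uv² + 12uv + 3u - 12v + 3 → 12uv + 3u - 1/25v⁴ + ⅕v² - 12v + 3
  leading term uv: subtract (6v)·f_1 from 12uv + 3u - 1/25v⁴ + ⅕v² - 12v + 3 → 3u - 1/25v⁴ + 12/5v³ + ⅕v² - 24v + 3
  leading term u: subtract (3/2)·f_1 from 3u - 1/25v⁴ + 12/5v³ + ⅕v² - 24v + 3 → -1/25v⁴ + 12/5v³ + ⅘v² - 24v
  leading term v⁴: subtract (1)·h_4 from -1/25v⁴ + 12/5v³ + ⅘v² - 24v → 12/5v³ + 46/25v² - 116/5v
  leading term v³: no divisor's leading term divides it; move 12/5v³ to the remainder.
  leading term v²: no divisor's leading term divides it; move 46/25v² to the remainder.
  leading term v: no divisor's leading term divides it; move -116/5v to the remainder.
  remainder 12/5v³ + 46/25v² - 116/5v ≠ 0; add h_5 = 12/5v³ + 46/25v² - 116/5v to the basis.

S(h_4,h_5): lcm = v⁴. S = -23/30v³ + 107/3v² + 20v.
  leading term v³: subtract (-23/72)·h_5 from -23/30v³ + 107/3v² + 20v → 32629/900v² + 1133/90v
  leading term v²: no divisor's leading term divides it; move 32629/900v² to the remainder.
  leading term v: no divisor's leading term divides it; move 1133/90v to the remainder.
  remainder 32629/900v² + 1133/90v ≠ 0; add h_6 = 32629/900v² + 1133/90v to the basis.

S(h_4,h_6): lcm = v⁴. S = -11330/32629v³ + 26v² + 20v.
  leading term v³: subtract (-28325/195774)·h_5 from -11330/32629v³ + 26v² + 20v → 2571121/97887v² + 1629170/97887v
  leading term v²: subtract (771336300/1064651641)·h_6 from 2571121/97887v² + 1629170/97887v → 8009129000/1064651641v
  leading term v: no divisor's leading term divides it; move 8009129000/1064651641v to the remainder.
  remainder 8009129000/1064651641v ≠ 0; add h_7 = 8009129000/1064651641v to the basis.

The other S-polynomials (S(f_2,f_3), S(f_1,h_4), S(f_2,h_4), S(f_3,h_4), S(f_1,h_5), S(f_2,h_5), S(f_3,h_5), S(f_1,h_6), S(f_2,h_6), S(f_3,h_6), S(h_5,h_6), S(f_1,h_7), S(f_2,h_7), S(f_3,h_7), S(h_4,h_7), S(h_5,h_7), S(h_6,h_7)) all reduce to 0 modulo the current basis, so we have a Gröbner basis.
Inter-reduce: drop elements whose leading term is divisible by another's, tail-reduce, and make monic.
Reduced Gröbner basis: {u + 1, v}.
Label its elements g_1 = u + 1, g_2 = v.

Reduce p = -u² - 8uv + 9u + 8/5v + 10 modulo G:
  leading term u²: subtract (-u)·g_1 from -u² - 8uv + 9u + 8/5v + 10 → -8uv + 10u + 8/5v + 10
  leading term uv: subtract (-8v)·g_1 from -8uv + 10u + 8/5v + 10 → 10u + 48/5v + 10
  leading term u: subtract (10)·g_1 from 10u + 48/5v + 10 → 48/5v
  leading term v: subtract (48/5)·g_2 from 48/5v → 0
  normal form = 0.
Since the normal form is 0, p ∈ I.

Ideal membership is decidable via reduction modulo a Gröbner basis.

-u² - 8uv + 9u + 8/5v + 10 lies in I (it reduces to 0).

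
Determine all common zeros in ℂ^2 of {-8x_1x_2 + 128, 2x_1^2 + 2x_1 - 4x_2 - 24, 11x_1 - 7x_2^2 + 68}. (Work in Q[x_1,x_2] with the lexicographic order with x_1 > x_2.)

{(4, 4)}

Compute a lex Gröbner basis by Buchberger's algorithm.
f_1 = -8x_1x_2 + 128, LT = x_1x_2.
f_2 = 2x_1^2 + 2x_1 - 4x_2 - 24, LT = x_1^2.
f_3 = 11x_1 - 7x_2^2 + 68, LT = x_1.

S(f_1,f_2): lcm = x_1^2x_2. S = -x_1x_2 - 16x_1 + 2x_2^2 + 12x_2.
  leading term x_1x_2: subtract (1/8)·f_1 from -x_1x_2 - 16x_1 + 2x_2^2 + 12x_2 → -16x_1 + 2x_2^2 + 12x_2 - 16
  leading term x_1: subtract (-16/11)·f_3 from -16x_1 + 2x_2^2 + 12x_2 - 16 → -90/11x_2^2 + 12x_2 + 912/11
  leading term x_2^2: no divisor's leading term divides it; move -90/11x_2^2 to the remainder.
  leading term x_2: no divisor's leading term divides it; move 12x_2 to the remainder.
  leading term 1: no divisor's leading term divides it; move 912/11 to the remainder.
  remainder -90/11x_2^2 + 12x_2 + 912/11 ≠ 0; add h_4 = -90/11x_2^2 + 12x_2 + 912/11 to the basis.

S(f_1,f_3): lcm = x_1x_2. S = 7/11x_2^3 - 68/11x_2 - 16.
  leading term x_2^3: subtract (-7/90x_2)·h_4 from 7/11x_2^3 - 68/11x_2 - 16 → 14/15x_2^2 + 4/15x_2 - 16
  leading term x_2^2: subtract (-77/675)·h_4 from 14/15x_2^2 + 4/15x_2 - 16 → 368/225x_2 - 1472/225
  leading term x_2: no divisor's leading term divides it; move 368/225x_2 to the remainder.
  leading term 1: no divisor's leading term divides it; move -1472/225 to the remainder.
  remainder 368/225x_2 - 1472/225 ≠ 0; add h_5 = 368/225x_2 - 1472/225 to the basis.

S(f_2,f_3): lcm = x_1^2. S = 7/11x_1x_2^2 - 57/11x_1 - 2x_2 - 12.
  leading term x_1x_2^2: subtract (-7/88x_2)·f_1 from 7/11x_1x_2^2 - 57/11x_1 - 2x_2 - 12 → -57/11x_1 + 90/11x_2 - 12
  leading term x_1: subtract (-57/121)·f_3 from -57/11x_1 + 90/11x_2 - 12 → -399/121x_2^2 + 90/11x_2 + 2424/121
  leading term x_2^2: subtract (133/330)·h_4 from -399/121x_2^2 + 90/11x_2 + 2424/121 → 184/55x_2 - 736/55
  leading term x_2: subtract (45/22)·h_5 from 184/55x_2 - 736/55 → 0
  remainder 0.

S(f_1,h_4): lcm = x_1x_2^2. S = 22/15x_1x_2 + 152/15x_1 - 16x_2.
  leading term x_1x_2: subtract (-11/60)·f_1 from 22/15x_1x_2 + 152/15x_1 - 16x_2 → 152/15x_1 - 16x_2 + 352/15
  leading term x_1: subtract (152/165)·f_3 from 152/15x_1 - 16x_2 + 352/15 → 1064/165x_2^2 - 16x_2 - 6464/165
  leading term x_2^2: subtract (-532/675)·h_4 from 1064/165x_2^2 - 16x_2 - 6464/165 → -1472/225x_2 + 5888/225
  leading term x_2: subtract (-4)·h_5 from -1472/225x_2 + 5888/225 → 0
  remainder 0.

S(f_2,h_4): leading monomials are coprime, so the S-polynomial reduces to 0 (Buchberger's first criterion).
S(f_3,h_4): leading monomials are coprime, so the S-polynomial reduces to 0 (Buchberger's first criterion).
S(f_1,h_5): lcm = x_1x_2. S = 4x_1 - 16.
  leading term x_1: subtract (4/11)·f_3 from 4x_1 - 16 → 28/11x_2^2 - 448/11
  leading term x_2^2: subtract (-14/45)·h_4 from 28/11x_2^2 - 448/11 → 56/15x_2 - 224/15
  leading term x_2: subtract (105/46)·h_5 from 56/15x_2 - 224/15 → 0
  remainder 0.

S(f_2,h_5): leading monomials are coprime, so the S-polynomial reduces to 0 (Buchberger's first criterion).
S(f_3,h_5): leading monomials are coprime, so the S-polynomial reduces to 0 (Buchberger's first criterion).
S(h_4,h_5): lcm = x_2^2. S = 38/15x_2 - 152/15.
  leading term x_2: subtract (285/184)·h_5 from 38/15x_2 - 152/15 → 0
  remainder 0.

Every S-polynomial of the final basis reduces to 0, so we have a Gröbner basis.
Inter-reduce: drop elements whose leading term is divisible by another's, tail-reduce, and make monic.
Reduced Gröbner basis: {x_1 - 4, x_2 - 4}.

Elimination: the polynomial x_2 - 4 lies in the elimination ideal for x_2, so x_2 ∈ {4}. For each such x_2, the remaining basis elements (now univariate) give the rest of the solution.
  x_2 = 4: the earlier basis element becomes x_1 - 4 = 0, giving x_1 = 4 — point (4, 4).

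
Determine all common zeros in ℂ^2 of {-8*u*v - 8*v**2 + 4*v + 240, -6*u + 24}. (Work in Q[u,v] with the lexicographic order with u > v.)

Compute a lex Gröbner basis by Buchberger's algorithm.
f_1 = -8*u*v - 8*v**2 + 4*v + 240, LT = u*v.
f_2 = -6*u + 24, LT = u.

S(f_1,f_2): lcm = u*v. S = v**2 + 7/2*v - 30.
  leading term v**2: no divisor's leading term divides it; move v**2 to the remainder.
  leading term v: no divisor's leading term divides it; move 7/2*v to the remainder.
  leading term 1: no divisor's leading term divides it; move -30 to the remainder.
  remainder v**2 + 7/2*v - 30 ≠ 0; add h_3 = v**2 + 7/2*v - 30 to the basis.

The other S-polynomials (S(f_1,h_3), S(f_2,h_3)) all reduce to 0 modulo the current basis, so we have a Gröbner basis.
Inter-reduce: drop elements whose leading term is divisible by another's, tail-reduce, and make monic.
Reduced Gröbner basis: {u - 4, v**2 + 7/2*v - 30}.

From the last basis element, v**2 + 7/2*v - 30 = 0, so v takes values in {-15/2, 4}. Each choice, substituted upward through the basis, yields the corresponding point(s) of the solution set.
  v = -15/2: the earlier basis element becomes u - 4 = 0, giving u = 4 — point (4, -15/2).
  v = 4: the earlier basis element becomes u - 4 = 0, giving u = 4 — point (4, 4).

{(4, -15/2), (4, 4)}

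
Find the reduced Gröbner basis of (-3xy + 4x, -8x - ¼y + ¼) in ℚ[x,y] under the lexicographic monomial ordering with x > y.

f_1 = -3xy + 4x, LT = xy.
f_2 = -8x - ¼y + ¼, LT = x.

S(f_1,f_2): lcm = xy. S = -4/3x - 1/32y² + 1/32y.
  reduce S modulo (f_1, f_2):
  remainder -1/32y² + 7/96y - 1/24 ≠ 0; add g_3 = -1/32y² + 7/96y - 1/24 to the basis.

The other S-polynomials (S(f_1,g_3), S(f_2,g_3)) all reduce to 0 modulo the current basis, so we have a Gröbner basis.
Inter-reduce: drop elements whose leading term is divisible by another's, tail-reduce, and make monic.

G = {x + 1/32y - 1/32, y² - 7/3y + 4/3}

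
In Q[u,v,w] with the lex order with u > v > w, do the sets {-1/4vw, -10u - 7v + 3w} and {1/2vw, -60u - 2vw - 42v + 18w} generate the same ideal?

Two ideals are equal iff their reduced Gröbner bases coincide (the reduced basis is unique for a fixed ordering).
Buchberger on the first generating set:
f_1 = -1/4vw, LT = vw.
f_2 = -10u - 7v + 3w, LT = u.

The S-polynomials (S(f_1,f_2)) all reduce to 0 modulo the current basis, so we have a Gröbner basis.
Inter-reduce: drop elements whose leading term is divisible by another's, tail-reduce, and make monic.
Reduced Gröbner basis: {u + 7/10v - 3/10w, vw}.

Buchberger on the second generating set:
h_1 = 1/2vw, LT = vw.
h_2 = -60u - 2vw - 42v + 18w, LT = u.

The S-polynomials (S(h_1,h_2)) all reduce to 0 modulo the current basis, so we have a Gröbner basis.
Inter-reduce: drop elements whose leading term is divisible by another's, tail-reduce, and make monic.
Reduced Gröbner basis: {u + 7/10v - 3/10w, vw}.

The two bases agree; hence the ideals are identical.

Yes, the ideals are equal.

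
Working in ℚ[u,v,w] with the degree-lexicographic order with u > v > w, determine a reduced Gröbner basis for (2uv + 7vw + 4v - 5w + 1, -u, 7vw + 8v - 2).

G = {w² + 19/35w - 16/35, u, v + 5/4w - ¾}

f_1 = 2uv + 7vw + 4v - 5w + 1, LT = uv.
f_2 = -u, LT = u.
f_3 = 7vw + 8v - 2, LT = vw.

S(f_1,f_2): lcm = uv. S = 7/2vw + 2v - 5/2w + ½.
  leading term vw: subtract (½)·f_3 from 7/2vw + 2v - 5/2w + ½ → -2v - 5/2w + 3/2
  leading term v: no divisor's leading term divides it; move -2v to the remainder.
  leading term w: no divisor's leading term divides it; move -5/2w to the remainder.
  leading term 1: no divisor's leading term divides it; move 3/2 to the remainder.
  remainder -2v - 5/2w + 3/2 ≠ 0; add g_4 = -2v - 5/2w + 3/2 to the basis.

S(f_1,f_3): lcm = uvw. S = 7/2vw² - 8/7uv + 2vw - 5/2w² + 2/7u + ½w.
  leading term vw²: subtract (½w)·f_3 from 7/2vw² - 8/7uv + 2vw - 5/2w² + 2/7u + ½w → -8/7uv - 2vw - 5/2w² + 2/7u + 3/2w
  leading term uv: subtract (-4/7)·f_1 from -8/7uv - 2vw - 5/2w² + 2/7u + 3/2w → 2vw - 5/2w² + 2/7u + 16/7v - 19/14w + 4/7
  leading term vw: subtract (2/7)·f_3 from 2vw - 5/2w² + 2/7u + 16/7v - 19/14w + 4/7 → -5/2w² + 2/7u - 19/14w + 8/7
  leading term w²: no divisor's leading term divides it; move -5/2w² to the remainder.
  leading term u: subtract (-2/7)·f_2 from 2/7u - 19/14w + 8/7 → -19/14w + 8/7
  leading term w: no divisor's leading term divides it; move -19/14w to the remainder.
  leading term 1: no divisor's leading term divides it; move 8/7 to the remainder.
  remainder -5/2w² - 19/14w + 8/7 ≠ 0; add g_5 = -5/2w² - 19/14w + 8/7 to the basis.

The other S-polynomials (S(f_2,f_3), S(f_1,g_4), S(f_2,g_4), S(f_3,g_4), S(f_1,g_5), S(f_2,g_5), S(f_3,g_5), S(g_4,g_5)) all reduce to 0 modulo the current basis, so we have a Gröbner basis.
Inter-reduce: drop elements whose leading term is divisible by another's, tail-reduce, and make monic.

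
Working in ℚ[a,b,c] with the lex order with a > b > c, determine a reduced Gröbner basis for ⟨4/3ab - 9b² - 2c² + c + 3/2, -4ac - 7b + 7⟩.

f_1 = 4/3ab - 9b² - 2c² + c + 3/2, LT = ab.
f_2 = -4ac - 7b + 7, LT = ac.

S(f_1,f_2): lcm = abc. S = -27/4b²c - 7/4b² + 7/4b - 3/2c³ + ¾c² + 9/8c.
  reduce S modulo (f_1, f_2):
  remainder -27/4b²c - 7/4b² + 7/4b - 3/2c³ + ¾c² + 9/8c ≠ 0; add g_3 = -27/4b²c - 7/4b² + 7/4b - 3/2c³ + ¾c² + 9/8c to the basis.

The other S-polynomials (S(f_1,g_3), S(f_2,g_3)) all reduce to 0 modulo the current basis, so we have a Gröbner basis.

G = {ab - 27/4b² - 3/2c² + ¾c + 9/8, ac + 7/4b - 7/4, b²c + 7/27b² - 7/27b + 2/9c³ - 1/9c² - ⅙c}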